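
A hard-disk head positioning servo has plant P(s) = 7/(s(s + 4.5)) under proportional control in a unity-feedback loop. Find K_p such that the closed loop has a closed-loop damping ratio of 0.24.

K_p = 12.6

Closed-loop characteristic equation: s² + 4.5s + K_p·7 = 0.
So ω_n = √(7K_p) and 2ζω_n = 4.5, giving ζ = 4.5/(2√(7K_p)).
Setting ζ = 0.24: √(7K_p) = 4.5/(2·0.24) = 9.375, so K_p = 87.89/7 = 12.6.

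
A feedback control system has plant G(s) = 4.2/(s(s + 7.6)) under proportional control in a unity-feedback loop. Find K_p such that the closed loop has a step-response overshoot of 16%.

From %OS = 100·exp(−πζ/√(1−ζ²)) = 16%, ζ = −ln(0.16)/√(π²+ln²(0.16)) = 0.5039.
Characteristic equation s² + 7.6s + 4.2K_p = 0 gives ζ = 7.6/(2√(4.2K_p)).
Setting ζ = 0.5039: √(4.2K_p) = 7.6/(2·0.5039) = 7.542, so K_p = 56.88/4.2 = 13.5.

K_p = 13.5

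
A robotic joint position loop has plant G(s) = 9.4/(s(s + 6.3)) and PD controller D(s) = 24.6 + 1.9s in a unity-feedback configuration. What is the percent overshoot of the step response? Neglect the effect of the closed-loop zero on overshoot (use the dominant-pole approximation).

1.64%

Forward path: (24.6 + 1.9s)·9.4/(s(s+6.3)). The closed-loop characteristic equation is s² + (6.3 + 9.4·1.9)s + 9.4·24.6 = 0.
That is s² + 24.16s + 231.2 = 0, so ω_n = 15.21 rad/s and ζ = 24.16/(2·15.21) = 0.7944.
%OS = 100·exp(−πζ/√(1−ζ²)) = 1.64%.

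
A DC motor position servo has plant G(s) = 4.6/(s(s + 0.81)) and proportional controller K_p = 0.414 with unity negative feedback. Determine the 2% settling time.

T_s ≈ 9.88 s

The closed-loop denominator s² + 0.81s + 1.904 gives ω_n = √1.904 = 1.38 and ζ = 0.81/(2ω_n) = 0.2935.
2% settling time T_s ≈ 4/(ζω_n) = 4/0.405 = 9.88 s.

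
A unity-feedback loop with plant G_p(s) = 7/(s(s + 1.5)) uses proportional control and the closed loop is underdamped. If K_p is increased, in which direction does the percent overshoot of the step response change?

ζ = 1.5/(2√(7K_p)) decreases as K_p grows; lower damping means more overshoot.

increase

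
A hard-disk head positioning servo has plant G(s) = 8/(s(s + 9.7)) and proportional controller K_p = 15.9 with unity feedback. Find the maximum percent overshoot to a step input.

The closed-loop denominator s² + 9.7s + 127.2 gives ω_n = √127.2 = 11.28 and ζ = 9.7/(2ω_n) = 0.43.
%OS = 100·exp(−πζ/√(1−ζ²)) = 100·exp(−π·0.43/√0.8151) = 22.4%.

22.4%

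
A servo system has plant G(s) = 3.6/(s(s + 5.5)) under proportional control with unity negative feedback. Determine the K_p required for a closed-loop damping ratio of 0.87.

Closed-loop characteristic equation: s² + 5.5s + K_p·3.6 = 0.
So ω_n = √(3.6K_p) and 2ζω_n = 5.5, giving ζ = 5.5/(2√(3.6K_p)).
Setting ζ = 0.87: √(3.6K_p) = 5.5/(2·0.87) = 3.161, so K_p = 9.991/3.6 = 2.78.

K_p = 2.78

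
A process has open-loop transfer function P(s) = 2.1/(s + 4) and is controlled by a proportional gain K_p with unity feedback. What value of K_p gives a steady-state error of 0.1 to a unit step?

Steady-state error for a unit step on this type-0 loop is 1/(1 + K_p·P(0)).
P(0) = 0.525. Require 1/(1 + K_p·0.525) = 0.1, so 1 + 0.525·K_p = 10.
K_p = (10 − 1)/0.525 = 17.1.

K_p = 17.1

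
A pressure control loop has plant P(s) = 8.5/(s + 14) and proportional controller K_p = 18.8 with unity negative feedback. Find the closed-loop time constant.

Closed-loop transfer function: T(s) = K_p·P(s)/(1 + K_p·P(s)) = 159.8/(s + 14 + 159.8) = 159.8/(s + 173.8).
Time constant τ = 1/173.8 = 0.00575 s.

τ = 0.00575 s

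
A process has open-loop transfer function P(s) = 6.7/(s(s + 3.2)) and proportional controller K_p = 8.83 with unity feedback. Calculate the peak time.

The closed-loop denominator s² + 3.2s + 59.16 gives ω_n = √59.16 = 7.692 and ζ = 3.2/(2ω_n) = 0.208.
Damped frequency ω_d = ω_n√(1−ζ²) = 7.523 rad/s, so peak time T_p = π/ω_d = 0.418 s.

T_p = 0.418 s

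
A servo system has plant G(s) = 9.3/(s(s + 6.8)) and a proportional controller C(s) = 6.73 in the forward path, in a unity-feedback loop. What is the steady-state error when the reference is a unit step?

The open loop C(s)G(s) has a pole at the origin (type 1), so the static position error constant is infinite and e_ss = 1/(1+∞) = 0.

0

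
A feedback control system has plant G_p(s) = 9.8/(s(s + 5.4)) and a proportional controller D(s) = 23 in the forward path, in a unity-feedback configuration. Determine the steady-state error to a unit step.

The open loop D(s)G_p(s) has a pole at the origin (type 1), so the static position error constant is infinite and e_ss = 1/(1+∞) = 0.

0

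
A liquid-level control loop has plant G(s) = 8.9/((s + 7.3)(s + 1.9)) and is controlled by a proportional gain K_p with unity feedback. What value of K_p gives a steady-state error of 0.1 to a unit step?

For a type-0 loop with proportional control, e_ss = 1/(1 + K_p·G(0)).
G(0) = 0.6417. Require 1/(1 + K_p·0.6417) = 0.1, so 1 + 0.6417·K_p = 10.
K_p = (10 − 1)/0.6417 = 14.

K_p = 14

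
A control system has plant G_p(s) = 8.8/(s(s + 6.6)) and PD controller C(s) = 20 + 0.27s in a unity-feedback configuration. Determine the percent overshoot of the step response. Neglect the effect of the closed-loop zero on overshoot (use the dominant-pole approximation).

32.3%

Forward path: (20 + 0.27s)·8.8/(s(s+6.6)). The closed-loop characteristic equation is s² + (6.6 + 8.8·0.27)s + 8.8·20 = 0.
That is s² + 8.976s + 176 = 0, so ω_n = 13.27 rad/s and ζ = 8.976/(2·13.27) = 0.3383.
%OS = 100·exp(−πζ/√(1−ζ²)) = 32.3%.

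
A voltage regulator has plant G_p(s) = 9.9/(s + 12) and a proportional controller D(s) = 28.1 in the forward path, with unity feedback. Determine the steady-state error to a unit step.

0.0414

The loop is type 0. Static position error constant K_pos = D(0)·G_p(0) = 28.1·0.825 = 23.18.
Steady-state error to a unit step: e_ss = 1/(1+K_pos) = 1/24.18 = 0.0414.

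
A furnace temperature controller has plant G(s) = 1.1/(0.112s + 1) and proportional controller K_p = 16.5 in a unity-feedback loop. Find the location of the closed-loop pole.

Closed loop: T(s) = K_p·G/(1+K_p·G) = 18.15/(0.112s + 1 + 18.15), with pole at s = −(1 + 18.15)/0.112 = −171.

s = -171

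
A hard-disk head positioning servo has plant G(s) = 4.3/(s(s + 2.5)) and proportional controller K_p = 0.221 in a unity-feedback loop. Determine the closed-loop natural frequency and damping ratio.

With unity feedback the closed-loop characteristic equation is s² + 2.5s + 0.221·4.3 = s² + 2.5s + 0.9503 = 0.
Matching s² + 2ζω_n s + ω_n²: ω_n = √0.9503 = 0.9748 rad/s and 2ζω_n = 2.5, so ζ = 2.5/(2·0.9748) = 1.28.

ω_n = 0.975 rad/s, ζ = 1.28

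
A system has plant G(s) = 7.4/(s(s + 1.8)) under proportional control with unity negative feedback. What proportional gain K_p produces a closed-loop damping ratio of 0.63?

K_p = 0.276

Closed-loop characteristic equation: s² + 1.8s + K_p·7.4 = 0.
So ω_n = √(7.4K_p) and 2ζω_n = 1.8, giving ζ = 1.8/(2√(7.4K_p)).
Setting ζ = 0.63: √(7.4K_p) = 1.8/(2·0.63) = 1.429, so K_p = 2.041/7.4 = 0.276.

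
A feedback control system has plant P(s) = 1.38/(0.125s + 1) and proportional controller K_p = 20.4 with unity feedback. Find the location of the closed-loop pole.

s = -233.2

Closed loop: T(s) = K_p·P/(1+K_p·P) = 28.15/(0.125s + 1 + 28.15), with pole at s = −(1 + 28.15)/0.125 = −233.2.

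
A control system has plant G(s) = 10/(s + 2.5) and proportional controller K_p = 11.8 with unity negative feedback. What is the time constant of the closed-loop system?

Closed-loop transfer function: T(s) = K_p·G(s)/(1 + K_p·G(s)) = 118/(s + 2.5 + 118) = 118/(s + 120.5).
Time constant τ = 1/120.5 = 0.0083 s.

τ = 0.0083 s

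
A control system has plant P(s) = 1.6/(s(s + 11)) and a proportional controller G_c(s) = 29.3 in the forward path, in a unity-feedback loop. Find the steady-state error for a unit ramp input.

0.235

The loop has one pole at the origin (type 1). Velocity error constant K_v = lim_{s→0} s·G_c(s)P(s) = 29.3·1.6/11 = 4.262.
Steady-state error to a unit ramp: e_ss = 1/K_v = 0.235.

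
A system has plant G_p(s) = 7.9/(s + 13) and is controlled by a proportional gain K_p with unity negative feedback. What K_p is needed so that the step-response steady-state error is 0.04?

The loop is type 0, so e_ss(step) = 1/(1 + K_pos) with K_pos = K_p·G_p(0).
G_p(0) = 0.6077. Require 1/(1 + K_p·0.6077) = 0.04, so 1 + 0.6077·K_p = 25.
K_p = (25 − 1)/0.6077 = 39.5.

K_p = 39.5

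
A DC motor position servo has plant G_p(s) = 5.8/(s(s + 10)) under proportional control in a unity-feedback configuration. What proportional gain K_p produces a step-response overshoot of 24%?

K_p = 25.2

From %OS = 100·exp(−πζ/√(1−ζ²)) = 24%, ζ = −ln(0.24)/√(π²+ln²(0.24)) = 0.4136.
Characteristic equation s² + 10s + 5.8K_p = 0 gives ζ = 10/(2√(5.8K_p)).
Setting ζ = 0.4136: √(5.8K_p) = 10/(2·0.4136) = 12.09, so K_p = 146.1/5.8 = 25.2.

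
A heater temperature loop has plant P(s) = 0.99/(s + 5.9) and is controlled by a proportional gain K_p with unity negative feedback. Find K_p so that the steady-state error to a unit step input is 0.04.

For a type-0 loop with proportional control, e_ss = 1/(1 + K_p·P(0)).
P(0) = 0.1678. Require 1/(1 + K_p·0.1678) = 0.04, so 1 + 0.1678·K_p = 25.
K_p = (25 − 1)/0.1678 = 143.

K_p = 143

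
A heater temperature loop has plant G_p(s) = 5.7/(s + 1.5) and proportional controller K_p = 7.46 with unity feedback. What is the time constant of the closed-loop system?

Closed-loop transfer function: T(s) = K_p·G_p(s)/(1 + K_p·G_p(s)) = 42.52/(s + 1.5 + 42.52) = 42.52/(s + 44.02).
Time constant τ = 1/44.02 = 0.0227 s.

τ = 0.0227 s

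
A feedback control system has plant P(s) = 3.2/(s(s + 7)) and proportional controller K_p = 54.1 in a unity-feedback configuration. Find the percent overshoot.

From 1 + K_pP(s) = 0: s² + 7s + 173.1 = 0 ⇒ ω_n = 13.16, ζ = 0.266.
%OS = 100·exp(−πζ/√(1−ζ²)) = 100·exp(−π·0.266/√0.9292) = 42%.

42%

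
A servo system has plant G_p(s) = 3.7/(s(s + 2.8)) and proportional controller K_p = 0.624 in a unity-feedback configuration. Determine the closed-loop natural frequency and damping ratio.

1 + K_p·G_p(s) = 0 gives s² + 2.8s + 2.309 = 0.
Matching s² + 2ζω_n s + ω_n²: ω_n = √2.309 = 1.519 rad/s and 2ζω_n = 2.8, so ζ = 2.8/(2·1.519) = 0.921.

ω_n = 1.52 rad/s, ζ = 0.921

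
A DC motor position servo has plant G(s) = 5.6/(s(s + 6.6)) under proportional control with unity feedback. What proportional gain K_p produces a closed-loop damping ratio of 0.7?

Closed-loop characteristic equation: s² + 6.6s + K_p·5.6 = 0.
So ω_n = √(5.6K_p) and 2ζω_n = 6.6, giving ζ = 6.6/(2√(5.6K_p)).
Setting ζ = 0.7: √(5.6K_p) = 6.6/(2·0.7) = 4.714, so K_p = 22.22/5.6 = 3.97.

K_p = 3.97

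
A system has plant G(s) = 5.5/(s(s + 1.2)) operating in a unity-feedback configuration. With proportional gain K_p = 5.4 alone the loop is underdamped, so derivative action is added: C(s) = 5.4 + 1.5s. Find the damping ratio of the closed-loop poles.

ζ = 0.867

Forward path: (5.4 + 1.5s)·5.5/(s(s+1.2)). The closed-loop characteristic equation is s² + (1.2 + 5.5·1.5)s + 5.5·5.4 = 0.
That is s² + 9.45s + 29.7 = 0, so ω_n = 5.45 rad/s and ζ = 9.45/(2·5.45) = 0.867.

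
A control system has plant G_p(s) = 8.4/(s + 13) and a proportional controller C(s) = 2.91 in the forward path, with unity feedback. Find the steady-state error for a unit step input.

The loop is type 0. Static position error constant K_pos = C(0)·G_p(0) = 2.91·0.6462 = 1.88.
Steady-state error to a unit step: e_ss = 1/(1+K_pos) = 1/2.88 = 0.347.

0.347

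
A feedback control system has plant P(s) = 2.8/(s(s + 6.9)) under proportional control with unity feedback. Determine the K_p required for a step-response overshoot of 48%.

From %OS = 100·exp(−πζ/√(1−ζ²)) = 48%, ζ = −ln(0.48)/√(π²+ln²(0.48)) = 0.2275.
Characteristic equation s² + 6.9s + 2.8K_p = 0 gives ζ = 6.9/(2√(2.8K_p)).
Setting ζ = 0.2275: √(2.8K_p) = 6.9/(2·0.2275) = 15.16, so K_p = 230/2.8 = 82.1.

K_p = 82.1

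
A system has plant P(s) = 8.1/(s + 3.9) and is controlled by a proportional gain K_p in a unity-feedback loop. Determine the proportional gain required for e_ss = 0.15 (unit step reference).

Steady-state error for a unit step on this type-0 loop is 1/(1 + K_p·P(0)).
P(0) = 2.077. Require 1/(1 + K_p·2.077) = 0.15, so 1 + 2.077·K_p = 6.667.
K_p = (6.667 − 1)/2.077 = 2.73.

K_p = 2.73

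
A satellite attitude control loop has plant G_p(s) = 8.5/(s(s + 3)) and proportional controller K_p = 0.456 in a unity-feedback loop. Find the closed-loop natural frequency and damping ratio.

The closed-loop denominator is s(s+3) + 0.456·8.5 = s² + 3s + 3.876.
So ω_n² = 3.876 ⇒ ω_n = 1.969 rad/s, and ζ = 3/(2ω_n) = 0.762.

ω_n = 1.97 rad/s, ζ = 0.762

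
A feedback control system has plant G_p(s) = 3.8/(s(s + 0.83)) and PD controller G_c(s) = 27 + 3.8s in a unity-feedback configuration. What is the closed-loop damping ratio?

ζ = 0.754

Forward path: (27 + 3.8s)·3.8/(s(s+0.83)). The closed-loop characteristic equation is s² + (0.83 + 3.8·3.8)s + 3.8·27 = 0.
That is s² + 15.27s + 102.6 = 0, so ω_n = 10.13 rad/s and ζ = 15.27/(2·10.13) = 0.7538.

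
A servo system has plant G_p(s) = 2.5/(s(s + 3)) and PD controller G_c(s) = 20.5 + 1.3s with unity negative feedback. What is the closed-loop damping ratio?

ζ = 0.437

Forward path: (20.5 + 1.3s)·2.5/(s(s+3)). The closed-loop characteristic equation is s² + (3 + 2.5·1.3)s + 2.5·20.5 = 0.
That is s² + 6.25s + 51.25 = 0, so ω_n = 7.159 rad/s and ζ = 6.25/(2·7.159) = 0.4365.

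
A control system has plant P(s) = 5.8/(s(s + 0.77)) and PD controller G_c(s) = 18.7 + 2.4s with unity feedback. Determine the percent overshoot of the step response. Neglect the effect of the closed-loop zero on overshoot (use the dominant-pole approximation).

4.39%

Forward path: (18.7 + 2.4s)·5.8/(s(s+0.77)). The closed-loop characteristic equation is s² + (0.77 + 5.8·2.4)s + 5.8·18.7 = 0.
That is s² + 14.69s + 108.5 = 0, so ω_n = 10.41 rad/s and ζ = 14.69/(2·10.41) = 0.7053.
%OS = 100·exp(−πζ/√(1−ζ²)) = 4.39%.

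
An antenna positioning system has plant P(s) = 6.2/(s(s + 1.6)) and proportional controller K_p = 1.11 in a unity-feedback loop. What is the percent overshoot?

From 1 + K_pP(s) = 0: s² + 1.6s + 6.882 = 0 ⇒ ω_n = 2.623, ζ = 0.305.
%OS = 100·exp(−πζ/√(1−ζ²)) = 100·exp(−π·0.305/√0.907) = 36.6%.

36.6%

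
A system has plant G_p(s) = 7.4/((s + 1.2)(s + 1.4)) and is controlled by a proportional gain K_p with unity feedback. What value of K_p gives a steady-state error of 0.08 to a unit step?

K_p = 2.61

For a type-0 loop with proportional control, e_ss = 1/(1 + K_p·G_p(0)).
G_p(0) = 4.405. Require 1/(1 + K_p·4.405) = 0.08, so 1 + 4.405·K_p = 12.5.
K_p = (12.5 − 1)/4.405 = 2.61.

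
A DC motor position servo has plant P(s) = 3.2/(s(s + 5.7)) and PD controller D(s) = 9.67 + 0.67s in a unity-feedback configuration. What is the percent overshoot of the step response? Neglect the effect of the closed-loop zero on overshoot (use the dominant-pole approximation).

Forward path: (9.67 + 0.67s)·3.2/(s(s+5.7)). The closed-loop characteristic equation is s² + (5.7 + 3.2·0.67)s + 3.2·9.67 = 0.
That is s² + 7.844s + 30.94 = 0, so ω_n = 5.563 rad/s and ζ = 7.844/(2·5.563) = 0.705.
%OS = 100·exp(−πζ/√(1−ζ²)) = 4.4%.

4.4%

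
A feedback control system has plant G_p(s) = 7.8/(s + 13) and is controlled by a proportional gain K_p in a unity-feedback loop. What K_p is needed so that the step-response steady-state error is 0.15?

K_p = 9.44

For a type-0 loop with proportional control, e_ss = 1/(1 + K_p·G_p(0)).
G_p(0) = 0.6. Require 1/(1 + K_p·0.6) = 0.15, so 1 + 0.6·K_p = 6.667.
K_p = (6.667 − 1)/0.6 = 9.44.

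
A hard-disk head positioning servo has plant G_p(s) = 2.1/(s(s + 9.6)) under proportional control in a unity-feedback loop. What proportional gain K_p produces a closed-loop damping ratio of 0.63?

Closed-loop characteristic equation: s² + 9.6s + K_p·2.1 = 0.
So ω_n = √(2.1K_p) and 2ζω_n = 9.6, giving ζ = 9.6/(2√(2.1K_p)).
Setting ζ = 0.63: √(2.1K_p) = 9.6/(2·0.63) = 7.619, so K_p = 58.05/2.1 = 27.6.

K_p = 27.6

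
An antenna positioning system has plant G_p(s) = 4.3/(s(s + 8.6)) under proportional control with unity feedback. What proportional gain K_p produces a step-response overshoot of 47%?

From %OS = 100·exp(−πζ/√(1−ζ²)) = 47%, ζ = −ln(0.47)/√(π²+ln²(0.47)) = 0.2337.
Characteristic equation s² + 8.6s + 4.3K_p = 0 gives ζ = 8.6/(2√(4.3K_p)).
Setting ζ = 0.2337: √(4.3K_p) = 8.6/(2·0.2337) = 18.4, so K_p = 338.6/4.3 = 78.7.

K_p = 78.7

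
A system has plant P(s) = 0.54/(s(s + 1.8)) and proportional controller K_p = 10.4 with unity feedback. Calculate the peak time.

T_p = 1.43 s

Closed-loop characteristic equation: s² + 1.8s + 5.616 = 0, so ω_n = 2.37 rad/s and ζ = 1.8/(2·2.37) = 0.3798.
Damped frequency ω_d = ω_n√(1−ζ²) = 2.192 rad/s, so peak time T_p = π/ω_d = 1.43 s.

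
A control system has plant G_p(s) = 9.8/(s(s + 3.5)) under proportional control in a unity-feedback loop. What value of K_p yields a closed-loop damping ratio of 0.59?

Closed-loop characteristic equation: s² + 3.5s + K_p·9.8 = 0.
So ω_n = √(9.8K_p) and 2ζω_n = 3.5, giving ζ = 3.5/(2√(9.8K_p)).
Setting ζ = 0.59: √(9.8K_p) = 3.5/(2·0.59) = 2.966, so K_p = 8.798/9.8 = 0.898.

K_p = 0.898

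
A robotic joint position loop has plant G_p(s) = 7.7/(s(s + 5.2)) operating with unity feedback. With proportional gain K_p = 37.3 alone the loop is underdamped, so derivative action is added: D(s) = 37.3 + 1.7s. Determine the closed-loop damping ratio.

ζ = 0.54

Forward path: (37.3 + 1.7s)·7.7/(s(s+5.2)). The closed-loop characteristic equation is s² + (5.2 + 7.7·1.7)s + 7.7·37.3 = 0.
That is s² + 18.29s + 287.2 = 0, so ω_n = 16.95 rad/s and ζ = 18.29/(2·16.95) = 0.5396.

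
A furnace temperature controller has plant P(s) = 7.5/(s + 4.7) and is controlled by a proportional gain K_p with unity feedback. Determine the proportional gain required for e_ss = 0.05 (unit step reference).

For a type-0 loop with proportional control, e_ss = 1/(1 + K_p·P(0)).
P(0) = 1.596. Require 1/(1 + K_p·1.596) = 0.05, so 1 + 1.596·K_p = 20.
K_p = (20 − 1)/1.596 = 11.9.

K_p = 11.9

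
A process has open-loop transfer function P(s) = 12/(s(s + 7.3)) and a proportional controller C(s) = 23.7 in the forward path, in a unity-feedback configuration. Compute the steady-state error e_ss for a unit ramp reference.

0.0257

The loop has one pole at the origin (type 1). Velocity error constant K_v = lim_{s→0} s·C(s)P(s) = 23.7·12/7.3 = 38.96.
Steady-state error to a unit ramp: e_ss = 1/K_v = 0.0257.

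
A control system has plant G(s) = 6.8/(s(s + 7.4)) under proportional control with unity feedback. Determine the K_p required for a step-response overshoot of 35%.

K_p = 20

From %OS = 100·exp(−πζ/√(1−ζ²)) = 35%, ζ = −ln(0.35)/√(π²+ln²(0.35)) = 0.3169.
Characteristic equation s² + 7.4s + 6.8K_p = 0 gives ζ = 7.4/(2√(6.8K_p)).
Setting ζ = 0.3169: √(6.8K_p) = 7.4/(2·0.3169) = 11.67, so K_p = 136.3/6.8 = 20.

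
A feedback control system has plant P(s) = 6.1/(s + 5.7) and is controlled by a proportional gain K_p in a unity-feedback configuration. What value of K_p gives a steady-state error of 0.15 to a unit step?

K_p = 5.3

The loop is type 0, so e_ss(step) = 1/(1 + K_pos) with K_pos = K_p·P(0).
P(0) = 1.07. Require 1/(1 + K_p·1.07) = 0.15, so 1 + 1.07·K_p = 6.667.
K_p = (6.667 − 1)/1.07 = 5.3.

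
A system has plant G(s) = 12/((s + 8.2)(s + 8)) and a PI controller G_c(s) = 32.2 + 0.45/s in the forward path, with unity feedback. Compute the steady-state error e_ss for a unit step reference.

0

The open loop G_c(s)G(s) has a pole at the origin (type 1), so the static position error constant is infinite and e_ss = 1/(1+∞) = 0.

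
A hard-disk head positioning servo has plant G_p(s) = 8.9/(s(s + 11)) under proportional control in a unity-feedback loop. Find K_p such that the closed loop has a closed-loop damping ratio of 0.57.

Closed-loop characteristic equation: s² + 11s + K_p·8.9 = 0.
So ω_n = √(8.9K_p) and 2ζω_n = 11, giving ζ = 11/(2√(8.9K_p)).
Setting ζ = 0.57: √(8.9K_p) = 11/(2·0.57) = 9.649, so K_p = 93.11/8.9 = 10.5.

K_p = 10.5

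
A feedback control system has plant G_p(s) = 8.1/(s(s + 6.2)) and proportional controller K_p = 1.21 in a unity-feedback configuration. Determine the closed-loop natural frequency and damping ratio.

ω_n = 3.13 rad/s, ζ = 0.99

With unity feedback the closed-loop characteristic equation is s² + 6.2s + 1.21·8.1 = s² + 6.2s + 9.801 = 0.
Matching s² + 2ζω_n s + ω_n²: ω_n = √9.801 = 3.131 rad/s and 2ζω_n = 6.2, so ζ = 6.2/(2·3.131) = 0.99.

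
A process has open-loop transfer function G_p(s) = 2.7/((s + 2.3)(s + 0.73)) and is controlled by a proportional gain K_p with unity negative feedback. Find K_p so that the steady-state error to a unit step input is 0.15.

The loop is type 0, so e_ss(step) = 1/(1 + K_pos) with K_pos = K_p·G_p(0).
G_p(0) = 1.608. Require 1/(1 + K_p·1.608) = 0.15, so 1 + 1.608·K_p = 6.667.
K_p = (6.667 − 1)/1.608 = 3.52.

K_p = 3.52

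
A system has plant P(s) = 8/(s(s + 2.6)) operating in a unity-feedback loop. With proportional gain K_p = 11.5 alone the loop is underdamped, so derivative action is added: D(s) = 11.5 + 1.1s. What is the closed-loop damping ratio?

ζ = 0.594

Forward path: (11.5 + 1.1s)·8/(s(s+2.6)). The closed-loop characteristic equation is s² + (2.6 + 8·1.1)s + 8·11.5 = 0.
That is s² + 11.4s + 92 = 0, so ω_n = 9.592 rad/s and ζ = 11.4/(2·9.592) = 0.5943.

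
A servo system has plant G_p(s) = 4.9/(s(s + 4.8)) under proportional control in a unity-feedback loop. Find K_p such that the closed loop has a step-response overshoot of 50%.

K_p = 25.3

From %OS = 100·exp(−πζ/√(1−ζ²)) = 50%, ζ = −ln(0.5)/√(π²+ln²(0.5)) = 0.2155.
Characteristic equation s² + 4.8s + 4.9K_p = 0 gives ζ = 4.8/(2√(4.9K_p)).
Setting ζ = 0.2155: √(4.9K_p) = 4.8/(2·0.2155) = 11.14, so K_p = 124.1/4.9 = 25.3.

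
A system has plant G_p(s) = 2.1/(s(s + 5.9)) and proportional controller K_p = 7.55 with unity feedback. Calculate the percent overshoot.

3.13%

Closed-loop characteristic equation: s² + 5.9s + 15.86 = 0, so ω_n = 3.982 rad/s and ζ = 5.9/(2·3.982) = 0.7409.
%OS = 100·exp(−πζ/√(1−ζ²)) = 100·exp(−π·0.7409/√0.4511) = 3.13%.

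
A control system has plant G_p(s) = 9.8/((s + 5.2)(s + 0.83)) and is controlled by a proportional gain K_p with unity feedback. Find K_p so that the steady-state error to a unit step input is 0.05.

K_p = 8.37

The loop is type 0, so e_ss(step) = 1/(1 + K_pos) with K_pos = K_p·G_p(0).
G_p(0) = 2.271. Require 1/(1 + K_p·2.271) = 0.05, so 1 + 2.271·K_p = 20.
K_p = (20 − 1)/2.271 = 8.37.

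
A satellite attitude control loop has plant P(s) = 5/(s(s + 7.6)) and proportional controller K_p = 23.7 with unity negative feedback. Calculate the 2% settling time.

From 1 + K_pP(s) = 0: s² + 7.6s + 118.5 = 0 ⇒ ω_n = 10.89, ζ = 0.3491.
2% settling time T_s ≈ 4/(ζω_n) = 4/3.8 = 1.05 s.

T_s ≈ 1.05 s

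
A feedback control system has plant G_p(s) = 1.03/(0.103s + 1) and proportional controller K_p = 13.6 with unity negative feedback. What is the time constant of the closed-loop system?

τ = 0.00686 s

Closed loop: T(s) = K_p·G_p/(1+K_p·G_p) = 14.01/(0.103s + 1 + 14.01), with pole at s = −(1 + 14.01)/0.103 = −145.7.
Closed-loop time constant τ = 1/145.7 = 0.00686 s.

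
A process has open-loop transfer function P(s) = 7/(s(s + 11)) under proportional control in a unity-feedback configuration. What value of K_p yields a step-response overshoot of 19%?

K_p = 19.8

From %OS = 100·exp(−πζ/√(1−ζ²)) = 19%, ζ = −ln(0.19)/√(π²+ln²(0.19)) = 0.4673.
Characteristic equation s² + 11s + 7K_p = 0 gives ζ = 11/(2√(7K_p)).
Setting ζ = 0.4673: √(7K_p) = 11/(2·0.4673) = 11.77, so K_p = 138.5/7 = 19.8.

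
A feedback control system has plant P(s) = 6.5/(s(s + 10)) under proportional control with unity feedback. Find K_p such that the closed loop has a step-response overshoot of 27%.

From %OS = 100·exp(−πζ/√(1−ζ²)) = 27%, ζ = −ln(0.27)/√(π²+ln²(0.27)) = 0.3847.
Characteristic equation s² + 10s + 6.5K_p = 0 gives ζ = 10/(2√(6.5K_p)).
Setting ζ = 0.3847: √(6.5K_p) = 10/(2·0.3847) = 13, so K_p = 168.9/6.5 = 26.

K_p = 26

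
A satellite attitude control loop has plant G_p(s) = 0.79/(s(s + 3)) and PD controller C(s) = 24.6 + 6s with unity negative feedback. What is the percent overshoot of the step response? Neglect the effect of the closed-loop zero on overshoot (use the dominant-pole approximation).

Forward path: (24.6 + 6s)·0.79/(s(s+3)). The closed-loop characteristic equation is s² + (3 + 0.79·6)s + 0.79·24.6 = 0.
That is s² + 7.74s + 19.43 = 0, so ω_n = 4.408 rad/s and ζ = 7.74/(2·4.408) = 0.8779.
%OS = 100·exp(−πζ/√(1−ζ²)) = 0.315%.

0.315%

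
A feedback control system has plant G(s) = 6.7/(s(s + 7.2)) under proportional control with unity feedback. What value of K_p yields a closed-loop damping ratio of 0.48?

Closed-loop characteristic equation: s² + 7.2s + K_p·6.7 = 0.
So ω_n = √(6.7K_p) and 2ζω_n = 7.2, giving ζ = 7.2/(2√(6.7K_p)).
Setting ζ = 0.48: √(6.7K_p) = 7.2/(2·0.48) = 7.5, so K_p = 56.25/6.7 = 8.4.

K_p = 8.4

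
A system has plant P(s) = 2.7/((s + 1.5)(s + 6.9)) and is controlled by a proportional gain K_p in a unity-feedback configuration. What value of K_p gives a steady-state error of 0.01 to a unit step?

For a type-0 loop with proportional control, e_ss = 1/(1 + K_p·P(0)).
P(0) = 0.2609. Require 1/(1 + K_p·0.2609) = 0.01, so 1 + 0.2609·K_p = 100.
K_p = (100 − 1)/0.2609 = 380.

K_p = 380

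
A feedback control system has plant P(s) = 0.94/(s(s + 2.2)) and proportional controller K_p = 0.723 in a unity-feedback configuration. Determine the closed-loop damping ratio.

ζ = 1.33

1 + K_p·P(s) = 0 gives s² + 2.2s + 0.6796 = 0.
So ω_n² = 0.6796 ⇒ ω_n = 0.8244 rad/s, and ζ = 2.2/(2ω_n) = 1.33.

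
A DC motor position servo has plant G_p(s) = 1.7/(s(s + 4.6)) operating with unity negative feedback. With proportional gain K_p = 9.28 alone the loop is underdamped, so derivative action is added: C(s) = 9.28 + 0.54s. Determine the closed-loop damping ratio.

Forward path: (9.28 + 0.54s)·1.7/(s(s+4.6)). The closed-loop characteristic equation is s² + (4.6 + 1.7·0.54)s + 1.7·9.28 = 0.
That is s² + 5.518s + 15.78 = 0, so ω_n = 3.972 rad/s and ζ = 5.518/(2·3.972) = 0.6946.

ζ = 0.695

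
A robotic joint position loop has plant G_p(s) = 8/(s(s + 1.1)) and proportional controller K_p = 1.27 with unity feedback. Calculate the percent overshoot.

From 1 + K_pG_p(s) = 0: s² + 1.1s + 10.16 = 0 ⇒ ω_n = 3.187, ζ = 0.1726.
%OS = 100·exp(−πζ/√(1−ζ²)) = 100·exp(−π·0.1726/√0.9702) = 57.7%.

57.7%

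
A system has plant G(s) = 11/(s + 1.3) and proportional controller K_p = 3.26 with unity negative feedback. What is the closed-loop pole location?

Closed-loop transfer function: T(s) = K_p·G(s)/(1 + K_p·G(s)) = 35.86/(s + 1.3 + 35.86) = 35.86/(s + 37.16).
The closed-loop pole is at s = −37.16.

s = -37.16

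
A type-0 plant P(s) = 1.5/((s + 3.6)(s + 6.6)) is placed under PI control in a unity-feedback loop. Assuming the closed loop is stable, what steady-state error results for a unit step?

0

The PI controller's integrator makes the forward path type 1, so e_ss to a step is zero.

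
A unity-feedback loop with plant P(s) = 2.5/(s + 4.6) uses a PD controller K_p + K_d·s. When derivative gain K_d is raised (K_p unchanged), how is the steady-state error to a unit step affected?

unchanged

At s = 0 the derivative term contributes nothing: C(0) = K_p regardless of K_d, so K_pos = K_p·P(0) and e_ss are unchanged.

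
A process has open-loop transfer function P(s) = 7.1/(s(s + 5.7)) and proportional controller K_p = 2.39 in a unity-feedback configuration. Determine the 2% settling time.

T_s ≈ 1.4 s

Closed-loop characteristic equation: s² + 5.7s + 16.97 = 0, so ω_n = 4.119 rad/s and ζ = 5.7/(2·4.119) = 0.6919.
2% settling time T_s ≈ 4/(ζω_n) = 4/2.85 = 1.4 s.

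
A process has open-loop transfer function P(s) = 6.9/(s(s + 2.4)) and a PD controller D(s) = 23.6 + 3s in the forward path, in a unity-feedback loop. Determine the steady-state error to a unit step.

0

The open loop D(s)P(s) has a pole at the origin (type 1), so the static position error constant is infinite and e_ss = 1/(1+∞) = 0.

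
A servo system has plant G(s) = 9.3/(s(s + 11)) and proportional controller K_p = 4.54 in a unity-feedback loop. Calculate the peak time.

T_p = 0.908 s

Closed-loop characteristic equation: s² + 11s + 42.22 = 0, so ω_n = 6.498 rad/s and ζ = 11/(2·6.498) = 0.8464.
Damped frequency ω_d = ω_n√(1−ζ²) = 3.46 rad/s, so peak time T_p = π/ω_d = 0.908 s.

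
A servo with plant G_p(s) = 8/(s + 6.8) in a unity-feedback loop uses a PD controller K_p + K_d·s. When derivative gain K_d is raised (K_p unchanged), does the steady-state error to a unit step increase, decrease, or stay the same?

K_d affects only the transient (the s-coefficient); the DC loop gain, and hence e_ss, depends only on K_p.

unchanged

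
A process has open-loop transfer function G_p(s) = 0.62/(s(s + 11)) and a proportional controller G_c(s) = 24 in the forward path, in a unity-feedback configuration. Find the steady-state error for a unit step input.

The open loop G_c(s)G_p(s) has a pole at the origin (type 1), so the static position error constant is infinite and e_ss = 1/(1+∞) = 0.

0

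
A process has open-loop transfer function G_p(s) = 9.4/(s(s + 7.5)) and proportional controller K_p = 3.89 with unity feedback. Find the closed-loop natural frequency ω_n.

ω_n = 6.05 rad/s

The closed-loop denominator is s(s+7.5) + 3.89·9.4 = s² + 7.5s + 36.57.
So ω_n² = 36.57 ⇒ ω_n = 6.047 rad/s, and ζ = 7.5/(2ω_n) = 0.62.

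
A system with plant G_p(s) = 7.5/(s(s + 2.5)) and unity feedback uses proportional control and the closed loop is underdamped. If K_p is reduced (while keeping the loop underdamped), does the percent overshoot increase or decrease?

decrease

ζ = 2.5/(2√(7.5K_p)) rises as K_p falls; higher damping means less overshoot.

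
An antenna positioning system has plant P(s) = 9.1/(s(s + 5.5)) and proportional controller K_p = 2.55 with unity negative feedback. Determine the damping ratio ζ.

ζ = 0.571

With unity feedback the closed-loop characteristic equation is s² + 5.5s + 2.55·9.1 = s² + 5.5s + 23.2 = 0.
Matching s² + 2ζω_n s + ω_n²: ω_n = √23.2 = 4.817 rad/s and 2ζω_n = 5.5, so ζ = 5.5/(2·4.817) = 0.571.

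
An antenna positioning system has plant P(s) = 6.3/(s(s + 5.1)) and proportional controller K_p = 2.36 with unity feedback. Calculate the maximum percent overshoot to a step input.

6.27%

The closed-loop denominator s² + 5.1s + 14.87 gives ω_n = √14.87 = 3.856 and ζ = 5.1/(2ω_n) = 0.6613.
%OS = 100·exp(−πζ/√(1−ζ²)) = 100·exp(−π·0.6613/√0.5627) = 6.27%.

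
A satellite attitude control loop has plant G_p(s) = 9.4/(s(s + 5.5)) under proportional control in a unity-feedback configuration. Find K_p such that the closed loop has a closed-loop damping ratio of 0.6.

K_p = 2.23

Closed-loop characteristic equation: s² + 5.5s + K_p·9.4 = 0.
So ω_n = √(9.4K_p) and 2ζω_n = 5.5, giving ζ = 5.5/(2√(9.4K_p)).
Setting ζ = 0.6: √(9.4K_p) = 5.5/(2·0.6) = 4.583, so K_p = 21.01/9.4 = 2.23.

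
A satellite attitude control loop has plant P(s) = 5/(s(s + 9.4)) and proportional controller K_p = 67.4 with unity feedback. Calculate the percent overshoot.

43.5%

From 1 + K_pP(s) = 0: s² + 9.4s + 337 = 0 ⇒ ω_n = 18.36, ζ = 0.256.
%OS = 100·exp(−πζ/√(1−ζ²)) = 100·exp(−π·0.256/√0.9345) = 43.5%.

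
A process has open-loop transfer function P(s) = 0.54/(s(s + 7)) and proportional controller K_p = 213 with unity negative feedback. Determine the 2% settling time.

T_s ≈ 1.14 s

From 1 + K_pP(s) = 0: s² + 7s + 115 = 0 ⇒ ω_n = 10.72, ζ = 0.3263.
2% settling time T_s ≈ 4/(ζω_n) = 4/3.5 = 1.14 s.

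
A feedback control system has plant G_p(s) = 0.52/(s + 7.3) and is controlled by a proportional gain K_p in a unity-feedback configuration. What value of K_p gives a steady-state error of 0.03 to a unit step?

K_p = 454

For a type-0 loop with proportional control, e_ss = 1/(1 + K_p·G_p(0)).
G_p(0) = 0.07123. Require 1/(1 + K_p·0.07123) = 0.03, so 1 + 0.07123·K_p = 33.33.
K_p = (33.33 − 1)/0.07123 = 454.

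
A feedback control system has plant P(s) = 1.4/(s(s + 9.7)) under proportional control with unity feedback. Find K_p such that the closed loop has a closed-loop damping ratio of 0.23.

Closed-loop characteristic equation: s² + 9.7s + K_p·1.4 = 0.
So ω_n = √(1.4K_p) and 2ζω_n = 9.7, giving ζ = 9.7/(2√(1.4K_p)).
Setting ζ = 0.23: √(1.4K_p) = 9.7/(2·0.23) = 21.09, so K_p = 444.7/1.4 = 318.

K_p = 318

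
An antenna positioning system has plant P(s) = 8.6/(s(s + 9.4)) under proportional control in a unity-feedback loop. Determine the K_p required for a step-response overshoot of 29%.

From %OS = 100·exp(−πζ/√(1−ζ²)) = 29%, ζ = −ln(0.29)/√(π²+ln²(0.29)) = 0.3666.
Characteristic equation s² + 9.4s + 8.6K_p = 0 gives ζ = 9.4/(2√(8.6K_p)).
Setting ζ = 0.3666: √(8.6K_p) = 9.4/(2·0.3666) = 12.82, so K_p = 164.4/8.6 = 19.1.

K_p = 19.1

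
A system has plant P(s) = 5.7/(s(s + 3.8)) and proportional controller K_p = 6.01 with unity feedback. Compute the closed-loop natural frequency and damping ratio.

ω_n = 5.85 rad/s, ζ = 0.325

With unity feedback the closed-loop characteristic equation is s² + 3.8s + 6.01·5.7 = s² + 3.8s + 34.26 = 0.
Matching s² + 2ζω_n s + ω_n²: ω_n = √34.26 = 5.853 rad/s and 2ζω_n = 3.8, so ζ = 3.8/(2·5.853) = 0.325.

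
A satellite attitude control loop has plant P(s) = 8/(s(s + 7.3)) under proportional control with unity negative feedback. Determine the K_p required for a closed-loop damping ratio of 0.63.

K_p = 4.2

Closed-loop characteristic equation: s² + 7.3s + K_p·8 = 0.
So ω_n = √(8K_p) and 2ζω_n = 7.3, giving ζ = 7.3/(2√(8K_p)).
Setting ζ = 0.63: √(8K_p) = 7.3/(2·0.63) = 5.794, so K_p = 33.57/8 = 4.2.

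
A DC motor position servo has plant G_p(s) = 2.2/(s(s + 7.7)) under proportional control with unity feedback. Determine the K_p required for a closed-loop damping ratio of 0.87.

Closed-loop characteristic equation: s² + 7.7s + K_p·2.2 = 0.
So ω_n = √(2.2K_p) and 2ζω_n = 7.7, giving ζ = 7.7/(2√(2.2K_p)).
Setting ζ = 0.87: √(2.2K_p) = 7.7/(2·0.87) = 4.425, so K_p = 19.58/2.2 = 8.9.

K_p = 8.9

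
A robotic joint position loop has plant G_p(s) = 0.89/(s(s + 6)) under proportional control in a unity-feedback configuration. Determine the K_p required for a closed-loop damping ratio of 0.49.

K_p = 42.1

Closed-loop characteristic equation: s² + 6s + K_p·0.89 = 0.
So ω_n = √(0.89K_p) and 2ζω_n = 6, giving ζ = 6/(2√(0.89K_p)).
Setting ζ = 0.49: √(0.89K_p) = 6/(2·0.49) = 6.122, so K_p = 37.48/0.89 = 42.1.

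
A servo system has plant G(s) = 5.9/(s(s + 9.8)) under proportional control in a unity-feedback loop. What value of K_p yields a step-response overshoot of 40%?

From %OS = 100·exp(−πζ/√(1−ζ²)) = 40%, ζ = −ln(0.4)/√(π²+ln²(0.4)) = 0.28.
Characteristic equation s² + 9.8s + 5.9K_p = 0 gives ζ = 9.8/(2√(5.9K_p)).
Setting ζ = 0.28: √(5.9K_p) = 9.8/(2·0.28) = 17.5, so K_p = 306.3/5.9 = 51.9.

K_p = 51.9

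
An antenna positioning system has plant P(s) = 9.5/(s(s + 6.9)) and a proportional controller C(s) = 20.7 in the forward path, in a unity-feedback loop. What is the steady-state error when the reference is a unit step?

The open loop C(s)P(s) has a pole at the origin (type 1), so the static position error constant is infinite and e_ss = 1/(1+∞) = 0.

0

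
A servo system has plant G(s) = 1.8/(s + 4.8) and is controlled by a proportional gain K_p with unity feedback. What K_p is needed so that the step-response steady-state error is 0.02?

K_p = 131

Steady-state error for a unit step on this type-0 loop is 1/(1 + K_p·G(0)).
G(0) = 0.375. Require 1/(1 + K_p·0.375) = 0.02, so 1 + 0.375·K_p = 50.
K_p = (50 − 1)/0.375 = 131.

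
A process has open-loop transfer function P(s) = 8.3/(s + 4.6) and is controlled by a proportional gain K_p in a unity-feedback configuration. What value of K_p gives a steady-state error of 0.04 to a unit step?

For a type-0 loop with proportional control, e_ss = 1/(1 + K_p·P(0)).
P(0) = 1.804. Require 1/(1 + K_p·1.804) = 0.04, so 1 + 1.804·K_p = 25.
K_p = (25 − 1)/1.804 = 13.3.

K_p = 13.3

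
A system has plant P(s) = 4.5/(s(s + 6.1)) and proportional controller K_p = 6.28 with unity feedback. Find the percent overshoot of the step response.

The closed-loop denominator s² + 6.1s + 28.26 gives ω_n = √28.26 = 5.316 and ζ = 6.1/(2ω_n) = 0.5737.
%OS = 100·exp(−πζ/√(1−ζ²)) = 100·exp(−π·0.5737/√0.6708) = 11.1%.

11.1%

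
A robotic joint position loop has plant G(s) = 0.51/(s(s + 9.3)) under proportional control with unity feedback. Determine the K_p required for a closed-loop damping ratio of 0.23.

K_p = 801

Closed-loop characteristic equation: s² + 9.3s + K_p·0.51 = 0.
So ω_n = √(0.51K_p) and 2ζω_n = 9.3, giving ζ = 9.3/(2√(0.51K_p)).
Setting ζ = 0.23: √(0.51K_p) = 9.3/(2·0.23) = 20.22, so K_p = 408.7/0.51 = 801.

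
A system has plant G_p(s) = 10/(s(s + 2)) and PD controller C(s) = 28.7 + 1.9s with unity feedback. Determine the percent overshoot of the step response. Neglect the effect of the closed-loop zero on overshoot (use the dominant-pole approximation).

8.36%

Forward path: (28.7 + 1.9s)·10/(s(s+2)). The closed-loop characteristic equation is s² + (2 + 10·1.9)s + 10·28.7 = 0.
That is s² + 21s + 287 = 0, so ω_n = 16.94 rad/s and ζ = 21/(2·16.94) = 0.6198.
%OS = 100·exp(−πζ/√(1−ζ²)) = 8.36%.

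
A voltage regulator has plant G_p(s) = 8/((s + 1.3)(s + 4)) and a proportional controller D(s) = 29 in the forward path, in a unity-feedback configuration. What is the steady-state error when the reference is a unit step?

The loop is type 0. Static position error constant K_pos = D(0)·G_p(0) = 29·1.538 = 44.62.
Steady-state error to a unit step: e_ss = 1/(1+K_pos) = 1/45.62 = 0.0219.

0.0219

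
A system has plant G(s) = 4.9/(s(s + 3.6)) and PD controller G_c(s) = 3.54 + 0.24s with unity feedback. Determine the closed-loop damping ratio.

Forward path: (3.54 + 0.24s)·4.9/(s(s+3.6)). The closed-loop characteristic equation is s² + (3.6 + 4.9·0.24)s + 4.9·3.54 = 0.
That is s² + 4.776s + 17.35 = 0, so ω_n = 4.165 rad/s and ζ = 4.776/(2·4.165) = 0.5734.

ζ = 0.573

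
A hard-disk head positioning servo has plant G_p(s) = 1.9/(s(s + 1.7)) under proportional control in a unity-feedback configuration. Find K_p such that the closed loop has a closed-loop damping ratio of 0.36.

Closed-loop characteristic equation: s² + 1.7s + K_p·1.9 = 0.
So ω_n = √(1.9K_p) and 2ζω_n = 1.7, giving ζ = 1.7/(2√(1.9K_p)).
Setting ζ = 0.36: √(1.9K_p) = 1.7/(2·0.36) = 2.361, so K_p = 5.575/1.9 = 2.93.

K_p = 2.93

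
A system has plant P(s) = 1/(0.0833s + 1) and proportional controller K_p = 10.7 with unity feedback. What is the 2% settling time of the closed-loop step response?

Closed loop: T(s) = K_p·P/(1+K_p·P) = 10.7/(0.0833s + 1 + 10.7), with pole at s = −(1 + 10.7)/0.0833 = −140.5.
τ = 1/140.5 = 0.00712 s, so 2% settling time ≈ 4τ = 0.0285 s.

T_s ≈ 0.0285 s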